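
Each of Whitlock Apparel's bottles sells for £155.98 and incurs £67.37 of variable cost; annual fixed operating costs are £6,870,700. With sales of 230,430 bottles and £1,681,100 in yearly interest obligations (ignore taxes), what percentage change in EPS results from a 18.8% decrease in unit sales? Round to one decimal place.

At 230,430 units, contribution = 230,430 × £88.61 = £20,418,402.30.
Subtracting fixed costs: EBIT = £20,418,402.30 − £6,870,700 = £13,547,702.30.
After interest of £1,681,100.00, pre-tax earnings = £11,866,602.30.
DCL = total CM / (EBIT − I) = £20,418,402.30 / £11,866,602.30 = 1.7207.
%ΔEPS = DCL × %ΔSales = 1.7207 × -18.8% = -32.3%.

-32.3%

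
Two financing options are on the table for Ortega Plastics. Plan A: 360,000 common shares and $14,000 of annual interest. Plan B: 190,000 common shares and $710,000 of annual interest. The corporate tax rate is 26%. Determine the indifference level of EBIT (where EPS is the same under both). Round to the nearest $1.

$1,487,882

At indifference, (EBIT − 14,000)(1 − t)/360,000 = (EBIT − 710,000)(1 − t)/190,000.
The (1 − t) factor cancels: (EBIT − 14,000) × 190,000 = (EBIT − 710,000) × 360,000.
Solving, EBIT = (710,000·360,000 − 14,000·190,000) / (360,000 − 190,000) = 252,940,000,000 / 170,000 = 1,487,882.35.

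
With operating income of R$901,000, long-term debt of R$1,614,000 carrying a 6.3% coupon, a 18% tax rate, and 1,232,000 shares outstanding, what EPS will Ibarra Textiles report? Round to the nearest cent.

Pre-tax income = R$901,000 − R$101,682.00 = R$799,318.00.
Net income = R$799,318.00 × (1 − 0.18) = R$655,440.76.
Per share: R$655,440.76 / 1,232,000 shares = R$0.53.

R$0.53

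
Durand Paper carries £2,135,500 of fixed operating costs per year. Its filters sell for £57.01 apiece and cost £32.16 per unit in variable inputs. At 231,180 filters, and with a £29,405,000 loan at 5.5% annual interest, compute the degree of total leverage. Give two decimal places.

2.88

At 231,180 units, contribution = 231,180 × £24.85 = £5,744,823.00.
EBIT = £5,744,823.00 − £2,135,500 = £3,609,323.00. Interest = £1,617,275.00.
DOL = £5,744,823.00 ÷ £3,609,323.00 = 1.5917; DFL = £3,609,323.00 ÷ £1,992,048.00 = 1.8119.
DCL = DOL × DFL = 1.5917 × 1.8119 = 2.8840.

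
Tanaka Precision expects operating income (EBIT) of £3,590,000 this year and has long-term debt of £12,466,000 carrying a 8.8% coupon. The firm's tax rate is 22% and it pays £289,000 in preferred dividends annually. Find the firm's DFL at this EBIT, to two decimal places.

Annual interest charges come to £1,097,008.00.
Preferred dividends grossed up pre-tax: £289,000 / (1 − 0.22) = £370,512.82.
DFL = EBIT ÷ [EBIT − I − D_p/(1−t)] = £3,590,000 ÷ [£3,590,000 − £1,097,008.00 − £370,512.82] = £3,590,000 ÷ £2,122,479.18 = 1.6914.

1.69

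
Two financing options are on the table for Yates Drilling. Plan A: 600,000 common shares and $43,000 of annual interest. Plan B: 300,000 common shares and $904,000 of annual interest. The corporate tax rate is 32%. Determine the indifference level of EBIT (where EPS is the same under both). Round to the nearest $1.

Set EPS_A = EPS_B: (EBIT − $43,000)(1 − 0.32) ÷ 600,000 = (EBIT − $904,000)(1 − 0.32) ÷ 300,000.
The (1 − t) factor cancels: (EBIT − 43,000) × 300,000 = (EBIT − 904,000) × 600,000.
EBIT × (600,000 − 300,000) = 904,000 × 600,000 − 43,000 × 300,000 = 529,500,000,000, so EBIT = 529,500,000,000 ÷ 300,000 = 1,765,000.00.

$1,765,000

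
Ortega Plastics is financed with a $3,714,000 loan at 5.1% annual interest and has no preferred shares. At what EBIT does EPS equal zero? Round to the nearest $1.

Annual interest = 5.1% × $3,714,000 = $189,414.00.
With no preferred dividends, EPS = 0 when EBIT exactly covers interest, so the financial break-even EBIT is $189,414.00.

$189,414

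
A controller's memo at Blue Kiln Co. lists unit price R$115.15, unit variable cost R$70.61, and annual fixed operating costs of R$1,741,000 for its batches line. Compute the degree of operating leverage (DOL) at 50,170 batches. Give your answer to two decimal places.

Contribution at this volume is 50,170 × R$44.54 = R$2,234,571.80.
EBIT = R$2,234,571.80 − R$1,741,000 = R$493,571.80.
So DOL = total CM / EBIT = R$2,234,571.80 / R$493,571.80 = 4.5273.

4.53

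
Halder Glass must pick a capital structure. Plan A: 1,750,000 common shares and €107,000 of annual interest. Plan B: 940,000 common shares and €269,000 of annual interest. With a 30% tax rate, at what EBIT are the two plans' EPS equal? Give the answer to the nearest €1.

At indifference, (EBIT − 107,000)(1 − t)/1,750,000 = (EBIT − 269,000)(1 − t)/940,000.
Cancelling (1 − t) and cross-multiplying: 940,000·(EBIT − 107,000) = 1,750,000·(EBIT − 269,000).
EBIT × (1,750,000 − 940,000) = 269,000 × 1,750,000 − 107,000 × 940,000 = 370,170,000,000, so EBIT = 370,170,000,000 ÷ 810,000 = 457,000.00.

€457,000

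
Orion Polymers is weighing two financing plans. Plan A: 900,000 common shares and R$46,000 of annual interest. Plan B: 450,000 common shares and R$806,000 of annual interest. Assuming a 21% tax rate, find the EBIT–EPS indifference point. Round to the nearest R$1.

At indifference, (EBIT − 46,000)(1 − t)/900,000 = (EBIT − 806,000)(1 − t)/450,000.
The (1 − t) factor cancels: (EBIT − 46,000) × 450,000 = (EBIT − 806,000) × 900,000.
Solving, EBIT = (806,000·900,000 − 46,000·450,000) / (900,000 − 450,000) = 704,700,000,000 / 450,000 = 1,566,000.00.

R$1,566,000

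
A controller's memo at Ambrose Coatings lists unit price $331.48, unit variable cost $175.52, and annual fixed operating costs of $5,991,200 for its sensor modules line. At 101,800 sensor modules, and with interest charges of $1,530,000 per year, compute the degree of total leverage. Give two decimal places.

1.90

Contribution at this volume is 101,800 × $155.96 = $15,876,728.00.
EBIT = $15,876,728.00 − $5,991,200 = $9,885,528.00. Interest = $1,530,000.00, so EBIT − I = $8,355,528.00.
DCL = contribution ÷ (EBIT − I) = $15,876,728.00 ÷ $8,355,528.00 = 1.9001.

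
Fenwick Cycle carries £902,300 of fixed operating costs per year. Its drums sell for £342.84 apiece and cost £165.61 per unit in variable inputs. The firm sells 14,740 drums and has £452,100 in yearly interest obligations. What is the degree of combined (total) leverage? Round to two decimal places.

At 14,740 units, contribution = 14,740 × £177.23 = £2,612,370.20.
EBIT = £2,612,370.20 − £902,300 = £1,710,070.20. Interest = £452,100.00, so EBIT − I = £1,257,970.20.
DCL = contribution ÷ (EBIT − I) = £2,612,370.20 ÷ £1,257,970.20 = 2.0767.

2.08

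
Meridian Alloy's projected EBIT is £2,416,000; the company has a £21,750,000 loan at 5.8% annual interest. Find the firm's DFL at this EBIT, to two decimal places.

Interest = £1,261,500.00.
Degree of financial leverage = EBIT / (EBIT − interest) = £2,416,000 / £1,154,500.00 = 2.0927.

2.09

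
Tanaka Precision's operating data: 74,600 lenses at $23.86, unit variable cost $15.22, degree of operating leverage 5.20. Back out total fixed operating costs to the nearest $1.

$520,593

At 74,600 units, contribution = 74,600 × $8.64 = $644,544.00.
Since DOL = CM ÷ EBIT, EBIT = $644,544.00 ÷ 5.20 = $123,950.77.
And FC = contribution − EBIT = $644,544.00 − $123,950.77 = $520,593.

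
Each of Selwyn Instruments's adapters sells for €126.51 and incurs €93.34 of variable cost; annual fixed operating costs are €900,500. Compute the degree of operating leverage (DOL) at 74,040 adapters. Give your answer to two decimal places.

1.58

At 74,040 units, contribution = 74,040 × €33.17 = €2,455,906.80.
Operating income = contribution − fixed costs = €2,455,906.80 − €900,500 = €1,555,406.80.
So DOL = total CM / EBIT = €2,455,906.80 / €1,555,406.80 = 1.5789.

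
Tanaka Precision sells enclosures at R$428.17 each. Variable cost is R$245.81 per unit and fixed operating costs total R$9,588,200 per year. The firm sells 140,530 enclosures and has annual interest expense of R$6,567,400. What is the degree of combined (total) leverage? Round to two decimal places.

2.71

At 140,530 units, contribution = 140,530 × R$182.36 = R$25,627,050.80.
EBIT = R$25,627,050.80 − R$9,588,200 = R$16,038,850.80. Interest = R$6,567,400.00.
DOL = R$25,627,050.80 ÷ R$16,038,850.80 = 1.5978; DFL = R$16,038,850.80 ÷ R$9,471,450.80 = 1.6934.
DCL = DOL × DFL = 1.5978 × 1.6934 = 2.7057.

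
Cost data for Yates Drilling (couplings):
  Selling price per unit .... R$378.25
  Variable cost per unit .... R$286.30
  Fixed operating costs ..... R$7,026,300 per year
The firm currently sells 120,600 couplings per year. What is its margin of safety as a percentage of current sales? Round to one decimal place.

36.6%

Each unit contributes R$378.25 − R$286.30 = R$91.95. Break-even units = R$7,026,300 ÷ R$91.95 = 76,414.36; break-even revenue = 76,414.36 × R$378.25 = R$28,903,730.02.
Current sales = 120,600 × R$378.25 = R$45,616,950.00.
Margin of safety = (R$45,616,950.00 − R$28,903,730.02) ÷ R$45,616,950.00 = 36.6%.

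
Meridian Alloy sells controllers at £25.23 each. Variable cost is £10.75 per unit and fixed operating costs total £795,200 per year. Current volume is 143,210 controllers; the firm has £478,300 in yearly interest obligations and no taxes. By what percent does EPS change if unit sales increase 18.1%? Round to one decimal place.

+46.9%

Contribution at this volume is 143,210 × £14.48 = £2,073,680.80.
Subtracting fixed costs: EBIT = £2,073,680.80 − £795,200 = £1,278,480.80.
Interest = £478,300.00, so EBIT − I = £800,180.80.
DCL = total CM / (EBIT − I) = £2,073,680.80 / £800,180.80 = 2.5915.
EPS therefore changes by 2.5915 × (+18.1%) = +46.9%.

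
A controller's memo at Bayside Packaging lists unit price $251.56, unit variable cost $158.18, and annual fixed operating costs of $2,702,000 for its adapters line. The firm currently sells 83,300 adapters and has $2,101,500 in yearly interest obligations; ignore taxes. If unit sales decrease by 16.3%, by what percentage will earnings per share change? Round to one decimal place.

Contribution at this volume is 83,300 × $93.38 = $7,778,554.00.
Subtracting fixed costs: EBIT = $7,778,554.00 − $2,702,000 = $5,076,554.00.
Interest = $2,101,500.00, so EBIT − I = $2,975,054.00.
Degree of combined leverage = contribution ÷ (EBIT − I) = $7,778,554.00 ÷ $2,975,054.00 = 2.6146.
EPS therefore changes by 2.6146 × (-16.3%) = -42.6%.

-42.6%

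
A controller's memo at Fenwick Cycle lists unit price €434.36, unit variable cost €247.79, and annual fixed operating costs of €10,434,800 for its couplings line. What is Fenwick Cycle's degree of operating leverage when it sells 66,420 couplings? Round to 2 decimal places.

At 66,420 units, contribution = 66,420 × €186.57 = €12,391,979.40.
EBIT = €12,391,979.40 − €10,434,800 = €1,957,179.40.
So DOL = total CM / EBIT = €12,391,979.40 / €1,957,179.40 = 6.3316.

6.33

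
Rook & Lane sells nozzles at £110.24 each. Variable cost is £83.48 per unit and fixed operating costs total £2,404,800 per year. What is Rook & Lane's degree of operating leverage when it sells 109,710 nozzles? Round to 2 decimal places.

5.53

Contribution at this volume is 109,710 × £26.76 = £2,935,839.60.
Subtracting fixed costs: EBIT = £2,935,839.60 − £2,404,800 = £531,039.60.
So DOL = total CM / EBIT = £2,935,839.60 / £531,039.60 = 5.5285.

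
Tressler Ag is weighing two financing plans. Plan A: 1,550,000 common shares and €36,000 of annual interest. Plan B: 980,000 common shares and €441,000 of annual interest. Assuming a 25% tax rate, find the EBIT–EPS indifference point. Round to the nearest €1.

Set EPS_A = EPS_B: (EBIT − €36,000)(1 − 0.25) ÷ 1,550,000 = (EBIT − €441,000)(1 − 0.25) ÷ 980,000.
Cancelling (1 − t) and cross-multiplying: 980,000·(EBIT − 36,000) = 1,550,000·(EBIT − 441,000).
Solving, EBIT = (441,000·1,550,000 − 36,000·980,000) / (1,550,000 − 980,000) = 648,270,000,000 / 570,000 = 1,137,315.79.

€1,137,316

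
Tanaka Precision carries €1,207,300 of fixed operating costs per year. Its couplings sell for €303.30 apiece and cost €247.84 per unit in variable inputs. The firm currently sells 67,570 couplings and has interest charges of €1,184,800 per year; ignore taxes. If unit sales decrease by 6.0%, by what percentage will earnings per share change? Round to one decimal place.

-16.6%

At 67,570 units, contribution = 67,570 × €55.46 = €3,747,432.20.
EBIT = €3,747,432.20 − €1,207,300 = €2,540,132.20.
Interest = €1,184,800.00, so EBIT − I = €1,355,332.20.
Degree of combined leverage = contribution ÷ (EBIT − I) = €3,747,432.20 ÷ €1,355,332.20 = 2.7650.
%ΔEPS = DCL × %ΔSales = 2.7650 × -6.0% = -16.6%.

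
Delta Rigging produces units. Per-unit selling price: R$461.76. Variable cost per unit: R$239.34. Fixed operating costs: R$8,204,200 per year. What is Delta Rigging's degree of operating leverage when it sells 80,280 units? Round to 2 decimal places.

1.85

At 80,280 units, contribution = 80,280 × R$222.42 = R$17,855,877.60.
Subtracting fixed costs: EBIT = R$17,855,877.60 − R$8,204,200 = R$9,651,677.60.
Degree of operating leverage = R$17,855,877.60 / R$9,651,677.60 = 1.8500.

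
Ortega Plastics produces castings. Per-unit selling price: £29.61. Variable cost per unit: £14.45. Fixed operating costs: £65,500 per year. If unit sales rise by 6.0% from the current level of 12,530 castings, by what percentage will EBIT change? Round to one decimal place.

Contribution at this volume is 12,530 × £15.16 = £189,954.80.
Subtracting fixed costs: EBIT = £189,954.80 − £65,500 = £124,454.80.
DOL = contribution ÷ EBIT = £189,954.80 ÷ £124,454.80 = 1.5263.
%ΔEBIT = DOL × %ΔSales = 1.5263 × +6.0% = +9.2%.

+9.2%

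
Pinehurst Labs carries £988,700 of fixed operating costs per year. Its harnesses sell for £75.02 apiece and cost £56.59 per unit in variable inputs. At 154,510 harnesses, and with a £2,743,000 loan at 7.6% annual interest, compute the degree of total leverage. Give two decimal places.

Total contribution margin = 154,510 × £18.43 = £2,847,619.30.
Subtracting fixed costs: EBIT = £2,847,619.30 − £988,700 = £1,858,919.30. Interest = £208,468.00.
DOL = £2,847,619.30 ÷ £1,858,919.30 = 1.5319; DFL = £1,858,919.30 ÷ £1,650,451.30 = 1.1263.
Combined leverage = 1.5319 × 1.1263 = 1.7254.

1.73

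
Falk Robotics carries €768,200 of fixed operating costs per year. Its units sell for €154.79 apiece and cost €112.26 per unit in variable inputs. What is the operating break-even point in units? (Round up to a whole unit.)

18,063 units

Contribution margin per unit = €154.79 − €112.26 = €42.53.
Break-even volume = fixed costs ÷ CM per unit = €768,200 ÷ €42.53 = 18,062.54, so 18,063 units.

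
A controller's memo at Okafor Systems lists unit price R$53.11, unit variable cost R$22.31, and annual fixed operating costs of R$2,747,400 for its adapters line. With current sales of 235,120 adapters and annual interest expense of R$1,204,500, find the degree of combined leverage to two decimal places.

At 235,120 units, contribution = 235,120 × R$30.80 = R$7,241,696.00.
Operating income = contribution − fixed costs = R$7,241,696.00 − R$2,747,400 = R$4,494,296.00. Interest = R$1,204,500.00, so EBIT − I = R$3,289,796.00.
DCL = contribution ÷ (EBIT − I) = R$7,241,696.00 ÷ R$3,289,796.00 = 2.2013.

2.20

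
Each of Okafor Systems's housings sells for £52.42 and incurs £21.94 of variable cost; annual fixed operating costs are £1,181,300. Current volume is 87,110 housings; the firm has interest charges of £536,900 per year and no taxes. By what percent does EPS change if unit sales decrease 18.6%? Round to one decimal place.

At 87,110 units, contribution = 87,110 × £30.48 = £2,655,112.80.
Subtracting fixed costs: EBIT = £2,655,112.80 − £1,181,300 = £1,473,812.80.
After interest of £536,900.00, pre-tax earnings = £936,912.80.
DCL = total CM / (EBIT − I) = £2,655,112.80 / £936,912.80 = 2.8339.
EPS therefore changes by 2.8339 × (-18.6%) = -52.7%.

-52.7%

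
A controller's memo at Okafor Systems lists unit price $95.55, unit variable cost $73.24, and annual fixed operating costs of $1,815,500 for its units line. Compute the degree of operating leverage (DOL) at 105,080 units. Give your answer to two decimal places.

4.43

Total contribution margin = 105,080 × $22.31 = $2,344,334.80.
Subtracting fixed costs: EBIT = $2,344,334.80 − $1,815,500 = $528,834.80.
Degree of operating leverage = $2,344,334.80 / $528,834.80 = 4.4330.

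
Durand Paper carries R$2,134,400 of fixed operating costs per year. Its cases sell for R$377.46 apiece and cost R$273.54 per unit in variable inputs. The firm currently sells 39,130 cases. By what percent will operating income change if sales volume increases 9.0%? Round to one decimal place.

+18.9%

Total contribution margin = 39,130 × R$103.92 = R$4,066,389.60.
EBIT = R$4,066,389.60 − R$2,134,400 = R$1,931,989.60.
So DOL = total CM / EBIT = R$4,066,389.60 / R$1,931,989.60 = 2.1048.
Operating income changes by 2.1048 × +9.0% = +18.9%.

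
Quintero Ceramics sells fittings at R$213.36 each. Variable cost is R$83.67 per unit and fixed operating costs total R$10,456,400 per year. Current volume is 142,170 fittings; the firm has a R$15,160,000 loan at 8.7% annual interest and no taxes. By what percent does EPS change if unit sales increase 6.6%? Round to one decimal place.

At 142,170 units, contribution = 142,170 × R$129.69 = R$18,438,027.30.
Operating income = contribution − fixed costs = R$18,438,027.30 − R$10,456,400 = R$7,981,627.30.
Interest = R$1,318,920.00, so EBIT − I = R$6,662,707.30.
Degree of combined leverage = contribution ÷ (EBIT − I) = R$18,438,027.30 ÷ R$6,662,707.30 = 2.7673.
EPS therefore changes by 2.7673 × (+6.6%) = +18.3%.

+18.3%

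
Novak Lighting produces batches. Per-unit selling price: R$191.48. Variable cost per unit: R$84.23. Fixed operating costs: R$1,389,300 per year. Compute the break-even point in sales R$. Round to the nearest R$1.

R$2,480,402

CM per unit = R$191.48 − R$84.23 = R$107.25; CM ratio = R$107.25 / R$191.48 = 0.5601.
Break-even sales = FC ÷ CM ratio = R$1,389,300 × R$191.48 / R$107.25 = R$2,480,402.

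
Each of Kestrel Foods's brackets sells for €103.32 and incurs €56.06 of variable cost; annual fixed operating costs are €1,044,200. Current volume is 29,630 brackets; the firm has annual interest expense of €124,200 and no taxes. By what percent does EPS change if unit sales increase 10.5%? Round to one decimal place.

Contribution at this volume is 29,630 × €47.26 = €1,400,313.80.
Operating income = contribution − fixed costs = €1,400,313.80 − €1,044,200 = €356,113.80.
After interest of €124,200.00, pre-tax earnings = €231,913.80.
Degree of combined leverage = contribution ÷ (EBIT − I) = €1,400,313.80 ÷ €231,913.80 = 6.0381.
EPS therefore changes by 6.0381 × (+10.5%) = +63.4%.

+63.4%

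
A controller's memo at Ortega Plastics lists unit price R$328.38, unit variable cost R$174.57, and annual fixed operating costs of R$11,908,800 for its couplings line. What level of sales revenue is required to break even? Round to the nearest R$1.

R$25,424,951

Contribution margin per unit = R$328.38 − R$174.57 = R$153.81, a CM ratio of R$153.81 ÷ R$328.38 = 0.4684.
Break-even revenue = fixed costs × price ÷ CM = R$11,908,800 × R$328.38 ÷ R$153.81 = R$25,424,951.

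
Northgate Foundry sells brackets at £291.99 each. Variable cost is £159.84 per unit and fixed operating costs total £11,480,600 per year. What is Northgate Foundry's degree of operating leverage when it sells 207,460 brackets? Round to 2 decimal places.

1.72

Contribution at this volume is 207,460 × £132.15 = £27,415,839.00.
EBIT = £27,415,839.00 − £11,480,600 = £15,935,239.00.
So DOL = total CM / EBIT = £27,415,839.00 / £15,935,239.00 = 1.7205.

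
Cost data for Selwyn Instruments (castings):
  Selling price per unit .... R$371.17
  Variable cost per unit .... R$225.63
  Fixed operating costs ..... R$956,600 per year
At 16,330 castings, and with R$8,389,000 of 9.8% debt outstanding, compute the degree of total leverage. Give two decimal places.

3.97

Total contribution margin = 16,330 × R$145.54 = R$2,376,668.20.
EBIT = R$2,376,668.20 − R$956,600 = R$1,420,068.20. Interest = R$822,122.00, so EBIT − I = R$597,946.20.
Degree of total leverage = total CM / (EBIT − interest) = R$2,376,668.20 / R$597,946.20 = 3.9747.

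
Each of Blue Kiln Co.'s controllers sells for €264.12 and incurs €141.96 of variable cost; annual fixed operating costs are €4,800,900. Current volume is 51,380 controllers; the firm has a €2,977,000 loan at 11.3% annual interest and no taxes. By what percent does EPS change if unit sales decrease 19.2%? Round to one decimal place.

-105.8%

Total contribution margin = 51,380 × €122.16 = €6,276,580.80.
EBIT = €6,276,580.80 − €4,800,900 = €1,475,680.80.
Interest = €336,401.00, so EBIT − I = €1,139,279.80.
Degree of combined leverage = contribution ÷ (EBIT − I) = €6,276,580.80 ÷ €1,139,279.80 = 5.5093.
EPS therefore changes by 5.5093 × (-19.2%) = -105.8%.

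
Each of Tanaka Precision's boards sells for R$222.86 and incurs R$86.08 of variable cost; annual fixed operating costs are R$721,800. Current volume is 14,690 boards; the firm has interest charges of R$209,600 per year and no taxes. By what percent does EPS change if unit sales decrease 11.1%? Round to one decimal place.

-20.7%

At 14,690 units, contribution = 14,690 × R$136.78 = R$2,009,298.20.
EBIT = R$2,009,298.20 − R$721,800 = R$1,287,498.20.
After interest of R$209,600.00, pre-tax earnings = R$1,077,898.20.
DCL = total CM / (EBIT − I) = R$2,009,298.20 / R$1,077,898.20 = 1.8641.
%ΔEPS = DCL × %ΔSales = 1.8641 × -11.1% = -20.7%.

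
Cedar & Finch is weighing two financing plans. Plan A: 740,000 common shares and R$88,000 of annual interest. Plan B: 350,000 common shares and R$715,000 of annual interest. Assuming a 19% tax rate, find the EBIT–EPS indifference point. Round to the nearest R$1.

Set EPS_A = EPS_B: (EBIT − R$88,000)(1 − 0.19) ÷ 740,000 = (EBIT − R$715,000)(1 − 0.19) ÷ 350,000.
The (1 − t) factor cancels: (EBIT − 88,000) × 350,000 = (EBIT − 715,000) × 740,000.
Solving, EBIT = (715,000·740,000 − 88,000·350,000) / (740,000 − 350,000) = 498,300,000,000 / 390,000 = 1,277,692.31.

R$1,277,692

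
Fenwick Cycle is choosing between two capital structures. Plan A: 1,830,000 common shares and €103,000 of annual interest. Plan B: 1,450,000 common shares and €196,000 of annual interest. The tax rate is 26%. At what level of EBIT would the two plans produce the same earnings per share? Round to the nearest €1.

At indifference, (EBIT − 103,000)(1 − t)/1,830,000 = (EBIT − 196,000)(1 − t)/1,450,000.
Cancelling (1 − t) and cross-multiplying: 1,450,000·(EBIT − 103,000) = 1,830,000·(EBIT − 196,000).
Solving, EBIT = (196,000·1,830,000 − 103,000·1,450,000) / (1,830,000 − 1,450,000) = 209,330,000,000 / 380,000 = 550,868.42.

€550,868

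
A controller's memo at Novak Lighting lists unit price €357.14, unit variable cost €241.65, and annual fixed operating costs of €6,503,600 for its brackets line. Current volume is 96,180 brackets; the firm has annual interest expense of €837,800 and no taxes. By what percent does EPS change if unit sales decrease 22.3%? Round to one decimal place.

Total contribution margin = 96,180 × €115.49 = €11,107,828.20.
Subtracting fixed costs: EBIT = €11,107,828.20 − €6,503,600 = €4,604,228.20.
After interest of €837,800.00, pre-tax earnings = €3,766,428.20.
DCL = total CM / (EBIT − I) = €11,107,828.20 / €3,766,428.20 = 2.9492.
%ΔEPS = DCL × %ΔSales = 2.9492 × -22.3% = -65.8%.

-65.8%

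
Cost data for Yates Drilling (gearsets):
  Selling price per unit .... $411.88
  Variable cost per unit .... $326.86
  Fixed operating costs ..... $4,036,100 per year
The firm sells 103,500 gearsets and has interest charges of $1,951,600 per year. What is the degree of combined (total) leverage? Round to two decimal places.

3.13

Total contribution margin = 103,500 × $85.02 = $8,799,570.00.
Subtracting fixed costs: EBIT = $8,799,570.00 − $4,036,100 = $4,763,470.00. Interest = $1,951,600.00.
DOL = $8,799,570.00 ÷ $4,763,470.00 = 1.8473; DFL = $4,763,470.00 ÷ $2,811,870.00 = 1.6941.
DCL = DOL × DFL = 1.8473 × 1.6941 = 3.1295.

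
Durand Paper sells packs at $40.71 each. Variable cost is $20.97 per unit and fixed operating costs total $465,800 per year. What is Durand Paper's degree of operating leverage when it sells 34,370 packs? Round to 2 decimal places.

At 34,370 units, contribution = 34,370 × $19.74 = $678,463.80.
Operating income = contribution − fixed costs = $678,463.80 − $465,800 = $212,663.80.
DOL = contribution ÷ EBIT = $678,463.80 ÷ $212,663.80 = 3.1903.

3.19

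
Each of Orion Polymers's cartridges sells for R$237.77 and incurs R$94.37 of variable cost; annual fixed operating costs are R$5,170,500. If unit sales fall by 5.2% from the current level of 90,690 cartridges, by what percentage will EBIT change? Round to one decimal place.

-8.6%

At 90,690 units, contribution = 90,690 × R$143.40 = R$13,004,946.00.
Operating income = contribution − fixed costs = R$13,004,946.00 − R$5,170,500 = R$7,834,446.00.
So DOL = total CM / EBIT = R$13,004,946.00 / R$7,834,446.00 = 1.6600.
Operating income changes by 1.6600 × -5.2% = -8.6%.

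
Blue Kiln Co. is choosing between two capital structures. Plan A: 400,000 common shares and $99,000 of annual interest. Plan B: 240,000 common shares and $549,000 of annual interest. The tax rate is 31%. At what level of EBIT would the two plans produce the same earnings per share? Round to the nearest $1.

At indifference, (EBIT − 99,000)(1 − t)/400,000 = (EBIT − 549,000)(1 − t)/240,000.
Cancelling (1 − t) and cross-multiplying: 240,000·(EBIT − 99,000) = 400,000·(EBIT − 549,000).
EBIT × (400,000 − 240,000) = 549,000 × 400,000 − 99,000 × 240,000 = 195,840,000,000, so EBIT = 195,840,000,000 ÷ 160,000 = 1,224,000.00.

$1,224,000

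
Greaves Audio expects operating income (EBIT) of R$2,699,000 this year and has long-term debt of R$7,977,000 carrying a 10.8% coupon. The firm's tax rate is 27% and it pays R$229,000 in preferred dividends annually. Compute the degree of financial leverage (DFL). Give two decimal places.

Interest = R$861,516.00.
Pre-tax preferred-dividend burden = R$229,000 ÷ (1 − 0.27) = R$313,698.63.
DFL = EBIT ÷ [EBIT − I − D_p/(1−t)] = R$2,699,000 ÷ [R$2,699,000 − R$861,516.00 − R$313,698.63] = R$2,699,000 ÷ R$1,523,785.37 = 1.7712.

1.77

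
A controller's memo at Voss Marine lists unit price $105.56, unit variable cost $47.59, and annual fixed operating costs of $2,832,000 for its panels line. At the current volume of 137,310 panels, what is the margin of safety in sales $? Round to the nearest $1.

$9,337,536

Contribution margin per unit = $105.56 − $47.59 = $57.97. Break-even units = $2,832,000 ÷ $57.97 = 48,852.85; break-even revenue = 48,852.85 × $105.56 = $5,156,907.37.
Current sales = 137,310 × $105.56 = $14,494,443.60.
Margin of safety = $14,494,443.60 − $5,156,907.37 = $9,337,536.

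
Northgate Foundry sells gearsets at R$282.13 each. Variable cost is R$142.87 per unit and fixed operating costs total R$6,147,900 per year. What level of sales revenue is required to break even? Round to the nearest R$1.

R$12,455,170

CM per unit = R$282.13 − R$142.87 = R$139.26; CM ratio = R$139.26 / R$282.13 = 0.4936.
Break-even sales = FC ÷ CM ratio = R$6,147,900 × R$282.13 / R$139.26 = R$12,455,170.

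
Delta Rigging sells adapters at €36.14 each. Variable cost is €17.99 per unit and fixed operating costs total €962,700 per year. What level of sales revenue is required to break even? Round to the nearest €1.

CM per unit = €36.14 − €17.99 = €18.15; CM ratio = €18.15 / €36.14 = 0.5022.
Break-even sales = FC ÷ CM ratio = €962,700 × €36.14 / €18.15 = €1,916,913.

€1,916,913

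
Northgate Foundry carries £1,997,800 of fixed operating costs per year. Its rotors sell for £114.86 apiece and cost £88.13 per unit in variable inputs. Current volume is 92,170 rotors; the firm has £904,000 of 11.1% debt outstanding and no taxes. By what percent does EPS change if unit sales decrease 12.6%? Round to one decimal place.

Total contribution margin = 92,170 × £26.73 = £2,463,704.10.
EBIT = £2,463,704.10 − £1,997,800 = £465,904.10.
Interest = £100,344.00, so EBIT − I = £365,560.10.
DCL = total CM / (EBIT − I) = £2,463,704.10 / £365,560.10 = 6.7395.
%ΔEPS = DCL × %ΔSales = 6.7395 × -12.6% = -84.9%.

-84.9%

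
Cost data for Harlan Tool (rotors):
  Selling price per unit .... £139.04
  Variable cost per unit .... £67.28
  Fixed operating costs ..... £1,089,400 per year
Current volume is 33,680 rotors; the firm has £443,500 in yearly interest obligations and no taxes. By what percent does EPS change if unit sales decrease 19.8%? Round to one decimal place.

Total contribution margin = 33,680 × £71.76 = £2,416,876.80.
Operating income = contribution − fixed costs = £2,416,876.80 − £1,089,400 = £1,327,476.80.
After interest of £443,500.00, pre-tax earnings = £883,976.80.
Degree of combined leverage = contribution ÷ (EBIT − I) = £2,416,876.80 ÷ £883,976.80 = 2.7341.
EPS therefore changes by 2.7341 × (-19.8%) = -54.1%.

-54.1%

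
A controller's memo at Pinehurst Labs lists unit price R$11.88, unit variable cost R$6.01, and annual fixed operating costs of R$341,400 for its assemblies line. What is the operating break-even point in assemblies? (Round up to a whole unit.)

Contribution margin per unit = R$11.88 − R$6.01 = R$5.87.
Break-even Q = R$341,400 / R$5.87 = 58,160.14 → 58,161 assemblies.

58,161 assemblies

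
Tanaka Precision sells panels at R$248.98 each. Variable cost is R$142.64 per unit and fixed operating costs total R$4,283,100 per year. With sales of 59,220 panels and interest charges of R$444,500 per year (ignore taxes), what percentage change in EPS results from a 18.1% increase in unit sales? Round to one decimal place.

+72.6%

Contribution at this volume is 59,220 × R$106.34 = R$6,297,454.80.
Subtracting fixed costs: EBIT = R$6,297,454.80 − R$4,283,100 = R$2,014,354.80.
Interest = R$444,500.00, so EBIT − I = R$1,569,854.80.
Degree of combined leverage = contribution ÷ (EBIT − I) = R$6,297,454.80 ÷ R$1,569,854.80 = 4.0115.
%ΔEPS = DCL × %ΔSales = 4.0115 × +18.1% = +72.6%.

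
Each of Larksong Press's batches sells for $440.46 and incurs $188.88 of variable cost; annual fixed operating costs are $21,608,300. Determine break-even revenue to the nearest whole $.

Contribution margin per unit = $440.46 − $188.88 = $251.58, a CM ratio of $251.58 ÷ $440.46 = 0.5712.
Break-even sales = FC ÷ CM ratio = $21,608,300 × $440.46 / $251.58 = $37,831,274.

$37,831,274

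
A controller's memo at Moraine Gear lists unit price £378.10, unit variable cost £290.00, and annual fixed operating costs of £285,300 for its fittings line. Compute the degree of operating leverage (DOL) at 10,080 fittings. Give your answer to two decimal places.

1.47

At 10,080 units, contribution = 10,080 × £88.10 = £888,048.00.
Subtracting fixed costs: EBIT = £888,048.00 − £285,300 = £602,748.00.
Degree of operating leverage = £888,048.00 / £602,748.00 = 1.4733.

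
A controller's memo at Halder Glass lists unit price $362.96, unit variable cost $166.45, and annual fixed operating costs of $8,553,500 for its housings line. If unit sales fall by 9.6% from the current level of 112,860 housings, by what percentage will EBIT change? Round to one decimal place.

Contribution at this volume is 112,860 × $196.51 = $22,178,118.60.
Operating income = contribution − fixed costs = $22,178,118.60 − $8,553,500 = $13,624,618.60.
Degree of operating leverage = $22,178,118.60 / $13,624,618.60 = 1.6278.
%ΔEBIT = DOL × %ΔSales = 1.6278 × -9.6% = -15.6%.

-15.6%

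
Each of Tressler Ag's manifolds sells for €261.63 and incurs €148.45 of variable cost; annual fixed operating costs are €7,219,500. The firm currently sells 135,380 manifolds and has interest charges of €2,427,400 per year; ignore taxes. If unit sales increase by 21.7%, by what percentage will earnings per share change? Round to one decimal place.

+58.6%

Total contribution margin = 135,380 × €113.18 = €15,322,308.40.
Subtracting fixed costs: EBIT = €15,322,308.40 − €7,219,500 = €8,102,808.40.
Interest = €2,427,400.00, so EBIT − I = €5,675,408.40.
DCL = total CM / (EBIT − I) = €15,322,308.40 / €5,675,408.40 = 2.6998.
%ΔEPS = DCL × %ΔSales = 2.6998 × +21.7% = +58.6%.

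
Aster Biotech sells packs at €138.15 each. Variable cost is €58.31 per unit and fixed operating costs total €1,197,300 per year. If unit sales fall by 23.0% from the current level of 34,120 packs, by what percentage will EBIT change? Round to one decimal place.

-41.0%

Contribution at this volume is 34,120 × €79.84 = €2,724,140.80.
Operating income = contribution − fixed costs = €2,724,140.80 − €1,197,300 = €1,526,840.80.
Degree of operating leverage = €2,724,140.80 / €1,526,840.80 = 1.7842.
%ΔEBIT = DOL × %ΔSales = 1.7842 × -23.0% = -41.0%.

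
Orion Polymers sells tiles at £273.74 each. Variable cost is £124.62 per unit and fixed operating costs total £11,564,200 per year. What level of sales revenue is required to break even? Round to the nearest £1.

£21,228,434

Contribution margin per unit = £273.74 − £124.62 = £149.12, a CM ratio of £149.12 ÷ £273.74 = 0.5448.
Break-even revenue = fixed costs × price ÷ CM = £11,564,200 × £273.74 ÷ £149.12 = £21,228,434.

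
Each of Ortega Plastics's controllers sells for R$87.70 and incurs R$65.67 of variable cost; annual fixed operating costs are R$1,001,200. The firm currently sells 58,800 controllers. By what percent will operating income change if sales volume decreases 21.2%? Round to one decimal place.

At 58,800 units, contribution = 58,800 × R$22.03 = R$1,295,364.00.
Subtracting fixed costs: EBIT = R$1,295,364.00 − R$1,001,200 = R$294,164.00.
Degree of operating leverage = R$1,295,364.00 / R$294,164.00 = 4.4035.
%ΔEBIT = DOL × %ΔSales = 4.4035 × -21.2% = -93.4%.

-93.4%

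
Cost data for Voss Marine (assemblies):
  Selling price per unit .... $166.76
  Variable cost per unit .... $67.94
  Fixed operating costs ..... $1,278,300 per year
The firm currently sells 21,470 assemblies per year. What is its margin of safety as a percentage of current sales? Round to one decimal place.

Each unit contributes $166.76 − $67.94 = $98.82. Break-even units = $1,278,300 ÷ $98.82 = 12,935.64; break-even revenue = 12,935.64 × $166.76 = $2,157,147.42.
Current sales = 21,470 × $166.76 = $3,580,337.20.
Margin of safety = ($3,580,337.20 − $2,157,147.42) ÷ $3,580,337.20 = 39.8%.

39.8%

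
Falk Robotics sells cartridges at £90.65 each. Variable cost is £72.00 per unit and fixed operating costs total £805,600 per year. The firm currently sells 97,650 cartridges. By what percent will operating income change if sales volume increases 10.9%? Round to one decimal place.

Contribution at this volume is 97,650 × £18.65 = £1,821,172.50.
Operating income = contribution − fixed costs = £1,821,172.50 − £805,600 = £1,015,572.50.
Degree of operating leverage = £1,821,172.50 / £1,015,572.50 = 1.7932.
Operating income changes by 1.7932 × +10.9% = +19.5%.

+19.5%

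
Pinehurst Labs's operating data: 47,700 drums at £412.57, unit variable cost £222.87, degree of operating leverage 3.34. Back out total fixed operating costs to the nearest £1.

£6,339,501

At 47,700 units, contribution = 47,700 × £189.70 = £9,048,690.00.
Since DOL = CM ÷ EBIT, EBIT = £9,048,690.00 ÷ 3.34 = £2,709,188.62.
Fixed costs = CM − EBIT = £9,048,690.00 − £2,709,188.62 = £6,339,501.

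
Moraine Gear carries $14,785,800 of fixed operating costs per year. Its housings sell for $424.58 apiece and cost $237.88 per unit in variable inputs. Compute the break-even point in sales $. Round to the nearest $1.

CM per unit = $424.58 − $237.88 = $186.70; CM ratio = $186.70 / $424.58 = 0.4397.
Break-even revenue = fixed costs × price ÷ CM = $14,785,800 × $424.58 ÷ $186.70 = $33,624,826.

$33,624,826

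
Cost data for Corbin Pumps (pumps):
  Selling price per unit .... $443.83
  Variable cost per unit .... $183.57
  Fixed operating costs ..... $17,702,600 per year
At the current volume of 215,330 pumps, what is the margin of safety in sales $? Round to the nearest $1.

$65,381,084

Each unit contributes $443.83 − $183.57 = $260.26. Break-even units = $17,702,600 ÷ $260.26 = 68,018.90; break-even revenue = 68,018.90 × $443.83 = $30,188,830.24.
Current sales = 215,330 × $443.83 = $95,569,913.90.
Margin of safety = $95,569,913.90 − $30,188,830.24 = $65,381,084.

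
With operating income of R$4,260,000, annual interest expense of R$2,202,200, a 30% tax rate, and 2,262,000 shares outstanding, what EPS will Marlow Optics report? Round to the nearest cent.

R$0.64

Interest = R$2,202,200.00, so EBT = R$4,260,000 − R$2,202,200.00 = R$2,057,800.00.
After tax at 30%: net income = R$2,057,800.00 × 0.70 = R$1,440,460.00.
Per share: R$1,440,460.00 / 2,262,000 shares = R$0.64.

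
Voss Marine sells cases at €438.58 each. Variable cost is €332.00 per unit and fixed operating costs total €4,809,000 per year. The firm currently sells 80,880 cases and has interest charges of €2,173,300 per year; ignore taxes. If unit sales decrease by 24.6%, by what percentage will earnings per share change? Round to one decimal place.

Total contribution margin = 80,880 × €106.58 = €8,620,190.40.
EBIT = €8,620,190.40 − €4,809,000 = €3,811,190.40.
After interest of €2,173,300.00, pre-tax earnings = €1,637,890.40.
Degree of combined leverage = contribution ÷ (EBIT − I) = €8,620,190.40 ÷ €1,637,890.40 = 5.2630.
EPS therefore changes by 5.2630 × (-24.6%) = -129.5%.

-129.5%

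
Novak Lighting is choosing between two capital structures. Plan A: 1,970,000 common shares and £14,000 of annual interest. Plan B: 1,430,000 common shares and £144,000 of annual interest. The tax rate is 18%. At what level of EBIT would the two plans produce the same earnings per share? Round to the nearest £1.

£488,259

At indifference, (EBIT − 14,000)(1 − t)/1,970,000 = (EBIT − 144,000)(1 − t)/1,430,000.
The (1 − t) factor cancels: (EBIT − 14,000) × 1,430,000 = (EBIT − 144,000) × 1,970,000.
Solving, EBIT = (144,000·1,970,000 − 14,000·1,430,000) / (1,970,000 − 1,430,000) = 263,660,000,000 / 540,000 = 488,259.26.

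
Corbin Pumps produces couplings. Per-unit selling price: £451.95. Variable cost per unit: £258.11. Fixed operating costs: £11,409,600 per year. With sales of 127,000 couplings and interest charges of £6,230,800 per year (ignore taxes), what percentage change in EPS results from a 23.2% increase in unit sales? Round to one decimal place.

+81.9%

At 127,000 units, contribution = 127,000 × £193.84 = £24,617,680.00.
Subtracting fixed costs: EBIT = £24,617,680.00 − £11,409,600 = £13,208,080.00.
After interest of £6,230,800.00, pre-tax earnings = £6,977,280.00.
Degree of combined leverage = contribution ÷ (EBIT − I) = £24,617,680.00 ÷ £6,977,280.00 = 3.5283.
%ΔEPS = DCL × %ΔSales = 3.5283 × +23.2% = +81.9%.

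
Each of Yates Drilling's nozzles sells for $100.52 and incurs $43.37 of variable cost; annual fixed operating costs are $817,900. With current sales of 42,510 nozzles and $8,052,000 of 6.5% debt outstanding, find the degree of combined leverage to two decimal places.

Total contribution margin = 42,510 × $57.15 = $2,429,446.50.
EBIT = $2,429,446.50 − $817,900 = $1,611,546.50. Interest = $523,380.00.
DOL = $2,429,446.50 ÷ $1,611,546.50 = 1.5075; DFL = $1,611,546.50 ÷ $1,088,166.50 = 1.4810.
DCL = DOL × DFL = 1.5075 × 1.4810 = 2.2326.

2.23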